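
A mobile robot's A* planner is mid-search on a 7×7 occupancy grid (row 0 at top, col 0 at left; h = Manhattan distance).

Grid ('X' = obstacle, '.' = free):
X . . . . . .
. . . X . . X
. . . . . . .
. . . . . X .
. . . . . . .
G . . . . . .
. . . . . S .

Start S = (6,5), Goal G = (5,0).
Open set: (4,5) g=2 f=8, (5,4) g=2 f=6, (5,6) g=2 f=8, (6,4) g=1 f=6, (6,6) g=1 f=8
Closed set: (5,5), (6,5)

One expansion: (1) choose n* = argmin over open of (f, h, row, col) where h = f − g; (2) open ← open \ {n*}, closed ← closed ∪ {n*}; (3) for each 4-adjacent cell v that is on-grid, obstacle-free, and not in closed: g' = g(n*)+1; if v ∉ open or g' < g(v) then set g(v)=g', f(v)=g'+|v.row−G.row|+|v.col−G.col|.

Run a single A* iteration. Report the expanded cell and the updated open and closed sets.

step 1: expand (5,4) (f=6, h=4) → closed; open now [(4,4) g=3 f=8, (4,5) g=2 f=8, (5,3) g=3 f=6, (5,6) g=2 f=8, (6,4) g=1 f=6, (6,6) g=1 f=8]

expanded=(5,4); open=[(4,4) g=3 f=8, (4,5) g=2 f=8, (5,3) g=3 f=6, (5,6) g=2 f=8, (6,4) g=1 f=6, (6,6) g=1 f=8]; closed=[(5,4), (5,5), (6,5)]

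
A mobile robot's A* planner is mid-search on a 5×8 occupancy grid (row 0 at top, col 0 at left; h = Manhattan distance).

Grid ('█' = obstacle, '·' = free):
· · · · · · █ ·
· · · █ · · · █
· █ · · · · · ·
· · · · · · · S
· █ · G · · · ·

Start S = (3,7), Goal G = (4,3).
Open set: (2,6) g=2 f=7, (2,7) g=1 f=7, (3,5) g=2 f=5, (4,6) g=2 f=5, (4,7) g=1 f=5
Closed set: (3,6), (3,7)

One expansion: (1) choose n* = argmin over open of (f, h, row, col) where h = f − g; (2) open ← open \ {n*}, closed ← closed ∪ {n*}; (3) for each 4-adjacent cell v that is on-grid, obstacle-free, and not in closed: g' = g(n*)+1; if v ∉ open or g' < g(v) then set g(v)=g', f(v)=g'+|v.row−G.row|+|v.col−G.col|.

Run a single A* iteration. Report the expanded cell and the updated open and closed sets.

step 1: expand (3,5) (f=5, h=3) → closed; open now [(2,5) g=3 f=7, (2,6) g=2 f=7, (2,7) g=1 f=7, (3,4) g=3 f=5, (4,5) g=3 f=5, (4,6) g=2 f=5, (4,7) g=1 f=5]

expanded=(3,5); open=[(2,5) g=3 f=7, (2,6) g=2 f=7, (2,7) g=1 f=7, (3,4) g=3 f=5, (4,5) g=3 f=5, (4,6) g=2 f=5, (4,7) g=1 f=5]; closed=[(3,5), (3,6), (3,7)]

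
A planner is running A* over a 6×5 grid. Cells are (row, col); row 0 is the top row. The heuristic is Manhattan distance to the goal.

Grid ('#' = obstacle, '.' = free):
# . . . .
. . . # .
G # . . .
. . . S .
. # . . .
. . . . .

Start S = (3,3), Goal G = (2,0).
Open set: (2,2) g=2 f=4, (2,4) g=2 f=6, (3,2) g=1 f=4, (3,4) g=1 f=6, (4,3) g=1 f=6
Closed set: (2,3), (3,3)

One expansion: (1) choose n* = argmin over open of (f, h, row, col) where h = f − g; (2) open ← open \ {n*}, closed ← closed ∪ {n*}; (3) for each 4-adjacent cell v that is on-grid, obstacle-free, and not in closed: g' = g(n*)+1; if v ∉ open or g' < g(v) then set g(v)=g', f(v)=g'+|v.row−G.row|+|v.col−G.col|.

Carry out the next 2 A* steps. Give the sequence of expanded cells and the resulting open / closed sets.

step 1: expand (2,2) (f=4, h=2) → closed; open now [(1,2) g=3 f=6, (2,4) g=2 f=6, (3,2) g=1 f=4, (3,4) g=1 f=6, (4,3) g=1 f=6]
step 2: expand (3,2) (f=4, h=3) → closed; open now [(1,2) g=3 f=6, (2,4) g=2 f=6, (3,1) g=2 f=4, (3,4) g=1 f=6, (4,2) g=2 f=6, (4,3) g=1 f=6]

order=[(2,2) → (3,2)]; open=[(1,2) g=3 f=6, (2,4) g=2 f=6, (3,1) g=2 f=4, (3,4) g=1 f=6, (4,2) g=2 f=6, (4,3) g=1 f=6]; closed=[(2,2), (2,3), (3,2), (3,3)]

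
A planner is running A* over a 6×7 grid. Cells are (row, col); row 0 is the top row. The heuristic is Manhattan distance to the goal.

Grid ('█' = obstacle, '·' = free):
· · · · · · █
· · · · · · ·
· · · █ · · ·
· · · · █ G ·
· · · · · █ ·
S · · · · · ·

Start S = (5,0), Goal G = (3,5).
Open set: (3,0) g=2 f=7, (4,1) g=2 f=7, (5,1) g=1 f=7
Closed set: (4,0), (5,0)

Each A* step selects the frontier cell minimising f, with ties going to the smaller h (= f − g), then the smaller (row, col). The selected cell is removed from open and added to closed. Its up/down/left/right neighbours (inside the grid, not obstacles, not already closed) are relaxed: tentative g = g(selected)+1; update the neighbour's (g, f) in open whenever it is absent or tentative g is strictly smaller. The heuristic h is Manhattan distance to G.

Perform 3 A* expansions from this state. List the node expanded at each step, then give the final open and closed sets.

step 1: expand (3,0) (f=7, h=5) → closed; open now [(2,0) g=3 f=9, (3,1) g=3 f=7, (4,1) g=2 f=7, (5,1) g=1 f=7]
step 2: expand (3,1) (f=7, h=4) → closed; open now [(2,0) g=3 f=9, (2,1) g=4 f=9, (3,2) g=4 f=7, (4,1) g=2 f=7, (5,1) g=1 f=7]
step 3: expand (3,2) (f=7, h=3) → closed; open now [(2,0) g=3 f=9, (2,1) g=4 f=9, (2,2) g=5 f=9, (3,3) g=5 f=7, (4,1) g=2 f=7, (4,2) g=5 f=9, (5,1) g=1 f=7]

order=[(3,0) → (3,1) → (3,2)]; open=[(2,0) g=3 f=9, (2,1) g=4 f=9, (2,2) g=5 f=9, (3,3) g=5 f=7, (4,1) g=2 f=7, (4,2) g=5 f=9, (5,1) g=1 f=7]; closed=[(3,0), (3,1), (3,2), (4,0), (5,0)]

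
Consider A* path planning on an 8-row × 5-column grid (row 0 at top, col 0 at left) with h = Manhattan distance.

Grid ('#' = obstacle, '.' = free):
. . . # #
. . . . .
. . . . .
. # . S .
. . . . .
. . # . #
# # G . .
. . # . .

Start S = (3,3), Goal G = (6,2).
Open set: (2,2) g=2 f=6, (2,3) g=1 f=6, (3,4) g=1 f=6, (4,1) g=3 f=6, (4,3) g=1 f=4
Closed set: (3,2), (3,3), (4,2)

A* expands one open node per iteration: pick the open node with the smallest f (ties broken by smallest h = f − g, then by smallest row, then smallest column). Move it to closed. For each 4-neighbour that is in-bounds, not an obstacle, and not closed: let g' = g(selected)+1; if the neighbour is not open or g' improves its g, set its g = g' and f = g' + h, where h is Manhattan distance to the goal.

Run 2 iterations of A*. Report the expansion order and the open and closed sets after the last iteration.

step 1: expand (4,3) (f=4, h=3) → closed; open now [(2,2) g=2 f=6, (2,3) g=1 f=6, (3,4) g=1 f=6, (4,1) g=3 f=6, (4,4) g=2 f=6, (5,3) g=2 f=4]
step 2: expand (5,3) (f=4, h=2) → closed; open now [(2,2) g=2 f=6, (2,3) g=1 f=6, (3,4) g=1 f=6, (4,1) g=3 f=6, (4,4) g=2 f=6, (6,3) g=3 f=4]

order=[(4,3) → (5,3)]; open=[(2,2) g=2 f=6, (2,3) g=1 f=6, (3,4) g=1 f=6, (4,1) g=3 f=6, (4,4) g=2 f=6, (6,3) g=3 f=4]; closed=[(3,2), (3,3), (4,2), (4,3), (5,3)]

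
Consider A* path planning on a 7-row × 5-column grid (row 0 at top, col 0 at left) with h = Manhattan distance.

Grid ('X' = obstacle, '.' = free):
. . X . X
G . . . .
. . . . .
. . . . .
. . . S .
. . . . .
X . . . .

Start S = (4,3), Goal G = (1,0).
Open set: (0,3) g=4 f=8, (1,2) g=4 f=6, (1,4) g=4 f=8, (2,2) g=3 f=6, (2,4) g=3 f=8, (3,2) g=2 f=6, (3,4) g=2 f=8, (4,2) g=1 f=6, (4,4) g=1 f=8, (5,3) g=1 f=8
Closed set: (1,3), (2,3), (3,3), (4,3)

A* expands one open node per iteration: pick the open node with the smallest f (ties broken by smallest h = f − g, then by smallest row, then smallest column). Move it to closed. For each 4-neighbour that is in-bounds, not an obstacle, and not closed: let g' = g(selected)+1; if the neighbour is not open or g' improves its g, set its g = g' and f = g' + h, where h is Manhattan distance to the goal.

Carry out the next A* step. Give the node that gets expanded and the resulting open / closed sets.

expanded=(1,2); open=[(0,3) g=4 f=8, (1,1) g=5 f=6, (1,4) g=4 f=8, (2,2) g=3 f=6, (2,4) g=3 f=8, (3,2) g=2 f=6, (3,4) g=2 f=8, (4,2) g=1 f=6, (4,4) g=1 f=8, (5,3) g=1 f=8]; closed=[(1,2), (1,3), (2,3), (3,3), (4,3)]

step 1: expand (1,2) (f=6, h=2) → closed; open now [(0,3) g=4 f=8, (1,1) g=5 f=6, (1,4) g=4 f=8, (2,2) g=3 f=6, (2,4) g=3 f=8, (3,2) g=2 f=6, (3,4) g=2 f=8, (4,2) g=1 f=6, (4,4) g=1 f=8, (5,3) g=1 f=8]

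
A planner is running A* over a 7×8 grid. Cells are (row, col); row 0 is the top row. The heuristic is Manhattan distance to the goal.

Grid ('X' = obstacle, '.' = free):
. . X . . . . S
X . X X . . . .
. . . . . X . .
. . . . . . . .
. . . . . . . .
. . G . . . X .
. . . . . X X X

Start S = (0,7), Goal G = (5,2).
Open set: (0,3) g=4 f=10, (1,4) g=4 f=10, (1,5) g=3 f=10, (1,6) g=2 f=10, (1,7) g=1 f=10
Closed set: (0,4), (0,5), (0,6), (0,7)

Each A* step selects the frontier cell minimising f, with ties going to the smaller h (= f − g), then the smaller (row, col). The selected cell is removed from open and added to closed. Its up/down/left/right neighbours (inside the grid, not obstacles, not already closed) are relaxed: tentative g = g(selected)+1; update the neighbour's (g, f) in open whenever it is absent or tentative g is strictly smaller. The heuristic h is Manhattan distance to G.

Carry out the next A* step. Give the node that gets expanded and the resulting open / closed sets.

expanded=(0,3); open=[(1,4) g=4 f=10, (1,5) g=3 f=10, (1,6) g=2 f=10, (1,7) g=1 f=10]; closed=[(0,3), (0,4), (0,5), (0,6), (0,7)]

step 1: expand (0,3) (f=10, h=6) → closed; open now [(1,4) g=4 f=10, (1,5) g=3 f=10, (1,6) g=2 f=10, (1,7) g=1 f=10]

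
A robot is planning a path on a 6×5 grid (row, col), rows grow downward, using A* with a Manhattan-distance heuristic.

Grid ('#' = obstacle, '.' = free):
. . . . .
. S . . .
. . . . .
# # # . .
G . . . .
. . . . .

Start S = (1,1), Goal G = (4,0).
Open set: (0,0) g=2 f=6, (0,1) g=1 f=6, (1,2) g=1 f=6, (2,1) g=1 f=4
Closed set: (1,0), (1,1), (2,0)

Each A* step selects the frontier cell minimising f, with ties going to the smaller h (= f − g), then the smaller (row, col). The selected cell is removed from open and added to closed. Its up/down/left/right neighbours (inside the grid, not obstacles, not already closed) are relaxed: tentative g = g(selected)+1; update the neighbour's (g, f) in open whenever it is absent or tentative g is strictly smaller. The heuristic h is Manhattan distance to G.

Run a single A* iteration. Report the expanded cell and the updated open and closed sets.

expanded=(2,1); open=[(0,0) g=2 f=6, (0,1) g=1 f=6, (1,2) g=1 f=6, (2,2) g=2 f=6]; closed=[(1,0), (1,1), (2,0), (2,1)]

step 1: expand (2,1) (f=4, h=3) → closed; open now [(0,0) g=2 f=6, (0,1) g=1 f=6, (1,2) g=1 f=6, (2,2) g=2 f=6]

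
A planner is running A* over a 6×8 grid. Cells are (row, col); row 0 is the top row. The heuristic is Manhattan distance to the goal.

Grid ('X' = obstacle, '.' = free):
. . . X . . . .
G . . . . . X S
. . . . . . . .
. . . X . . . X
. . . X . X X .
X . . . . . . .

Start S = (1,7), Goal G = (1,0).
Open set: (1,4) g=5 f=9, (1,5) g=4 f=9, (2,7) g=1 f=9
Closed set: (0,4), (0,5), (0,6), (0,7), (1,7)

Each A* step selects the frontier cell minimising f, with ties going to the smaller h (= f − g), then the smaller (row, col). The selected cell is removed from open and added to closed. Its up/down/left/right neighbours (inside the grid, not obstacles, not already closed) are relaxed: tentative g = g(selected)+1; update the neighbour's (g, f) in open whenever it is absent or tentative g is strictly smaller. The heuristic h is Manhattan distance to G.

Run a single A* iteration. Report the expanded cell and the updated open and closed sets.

expanded=(1,4); open=[(1,3) g=6 f=9, (1,5) g=4 f=9, (2,4) g=6 f=11, (2,7) g=1 f=9]; closed=[(0,4), (0,5), (0,6), (0,7), (1,4), (1,7)]

step 1: expand (1,4) (f=9, h=4) → closed; open now [(1,3) g=6 f=9, (1,5) g=4 f=9, (2,4) g=6 f=11, (2,7) g=1 f=9]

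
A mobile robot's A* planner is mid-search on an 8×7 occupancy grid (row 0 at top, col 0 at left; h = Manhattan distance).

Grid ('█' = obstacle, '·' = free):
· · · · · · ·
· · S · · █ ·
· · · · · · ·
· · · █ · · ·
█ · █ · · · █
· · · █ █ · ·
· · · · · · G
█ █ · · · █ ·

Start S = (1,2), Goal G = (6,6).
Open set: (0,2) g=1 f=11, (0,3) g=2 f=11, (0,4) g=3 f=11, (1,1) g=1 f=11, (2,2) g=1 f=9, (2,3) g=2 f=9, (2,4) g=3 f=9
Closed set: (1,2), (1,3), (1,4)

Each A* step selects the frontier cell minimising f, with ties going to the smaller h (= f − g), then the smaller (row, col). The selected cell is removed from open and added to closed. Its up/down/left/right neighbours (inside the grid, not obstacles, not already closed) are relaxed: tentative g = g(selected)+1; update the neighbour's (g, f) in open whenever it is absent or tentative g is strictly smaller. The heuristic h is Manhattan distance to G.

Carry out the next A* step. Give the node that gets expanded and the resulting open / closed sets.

expanded=(2,4); open=[(0,2) g=1 f=11, (0,3) g=2 f=11, (0,4) g=3 f=11, (1,1) g=1 f=11, (2,2) g=1 f=9, (2,3) g=2 f=9, (2,5) g=4 f=9, (3,4) g=4 f=9]; closed=[(1,2), (1,3), (1,4), (2,4)]

step 1: expand (2,4) (f=9, h=6) → closed; open now [(0,2) g=1 f=11, (0,3) g=2 f=11, (0,4) g=3 f=11, (1,1) g=1 f=11, (2,2) g=1 f=9, (2,3) g=2 f=9, (2,5) g=4 f=9, (3,4) g=4 f=9]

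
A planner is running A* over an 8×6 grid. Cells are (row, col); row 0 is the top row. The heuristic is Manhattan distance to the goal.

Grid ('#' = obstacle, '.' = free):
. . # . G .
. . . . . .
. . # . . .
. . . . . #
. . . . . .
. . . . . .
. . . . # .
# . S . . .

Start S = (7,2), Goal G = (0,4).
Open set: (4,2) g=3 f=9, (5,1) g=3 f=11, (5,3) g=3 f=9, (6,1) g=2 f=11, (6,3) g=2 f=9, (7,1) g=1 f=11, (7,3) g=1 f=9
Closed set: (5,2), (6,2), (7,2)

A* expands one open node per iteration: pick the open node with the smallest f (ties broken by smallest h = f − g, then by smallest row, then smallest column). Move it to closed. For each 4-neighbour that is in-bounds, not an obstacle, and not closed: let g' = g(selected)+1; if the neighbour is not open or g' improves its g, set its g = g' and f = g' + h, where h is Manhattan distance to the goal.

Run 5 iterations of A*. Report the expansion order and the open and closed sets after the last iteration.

order=[(4,2) → (3,2) → (3,3) → (2,3) → (1,3)]; open=[(0,3) g=8 f=9, (1,2) g=8 f=11, (1,4) g=8 f=9, (2,4) g=7 f=9, (3,1) g=5 f=11, (3,4) g=6 f=9, (4,1) g=4 f=11, (4,3) g=4 f=9, (5,1) g=3 f=11, (5,3) g=3 f=9, (6,1) g=2 f=11, (6,3) g=2 f=9, (7,1) g=1 f=11, (7,3) g=1 f=9]; closed=[(1,3), (2,3), (3,2), (3,3), (4,2), (5,2), (6,2), (7,2)]

step 1: expand (4,2) (f=9, h=6) → closed; open now [(3,2) g=4 f=9, (4,1) g=4 f=11, (4,3) g=4 f=9, (5,1) g=3 f=11, (5,3) g=3 f=9, (6,1) g=2 f=11, (6,3) g=2 f=9, (7,1) g=1 f=11, (7,3) g=1 f=9]
step 2: expand (3,2) (f=9, h=5) → closed; open now [(3,1) g=5 f=11, (3,3) g=5 f=9, (4,1) g=4 f=11, (4,3) g=4 f=9, (5,1) g=3 f=11, (5,3) g=3 f=9, (6,1) g=2 f=11, (6,3) g=2 f=9, (7,1) g=1 f=11, (7,3) g=1 f=9]
step 3: expand (3,3) (f=9, h=4) → closed; open now [(2,3) g=6 f=9, (3,1) g=5 f=11, (3,4) g=6 f=9, (4,1) g=4 f=11, (4,3) g=4 f=9, (5,1) g=3 f=11, (5,3) g=3 f=9, (6,1) g=2 f=11, (6,3) g=2 f=9, (7,1) g=1 f=11, (7,3) g=1 f=9]
step 4: expand (2,3) (f=9, h=3) → closed; open now [(1,3) g=7 f=9, (2,4) g=7 f=9, (3,1) g=5 f=11, (3,4) g=6 f=9, (4,1) g=4 f=11, (4,3) g=4 f=9, (5,1) g=3 f=11, (5,3) g=3 f=9, (6,1) g=2 f=11, (6,3) g=2 f=9, (7,1) g=1 f=11, (7,3) g=1 f=9]
step 5: expand (1,3) (f=9, h=2) → closed; open now [(0,3) g=8 f=9, (1,2) g=8 f=11, (1,4) g=8 f=9, (2,4) g=7 f=9, (3,1) g=5 f=11, (3,4) g=6 f=9, (4,1) g=4 f=11, (4,3) g=4 f=9, (5,1) g=3 f=11, (5,3) g=3 f=9, (6,1) g=2 f=11, (6,3) g=2 f=9, (7,1) g=1 f=11, (7,3) g=1 f=9]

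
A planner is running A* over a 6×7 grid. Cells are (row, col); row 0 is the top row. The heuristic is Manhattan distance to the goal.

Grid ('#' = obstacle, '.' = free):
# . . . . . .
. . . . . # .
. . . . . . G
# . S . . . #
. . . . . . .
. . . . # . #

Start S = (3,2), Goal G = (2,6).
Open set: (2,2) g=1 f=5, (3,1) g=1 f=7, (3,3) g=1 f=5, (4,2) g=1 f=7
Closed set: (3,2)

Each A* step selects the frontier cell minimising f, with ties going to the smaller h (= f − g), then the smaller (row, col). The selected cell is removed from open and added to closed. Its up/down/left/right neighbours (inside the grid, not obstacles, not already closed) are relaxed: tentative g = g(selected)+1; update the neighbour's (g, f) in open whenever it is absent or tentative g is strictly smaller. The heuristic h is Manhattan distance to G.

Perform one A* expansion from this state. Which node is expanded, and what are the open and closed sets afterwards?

expanded=(2,2); open=[(1,2) g=2 f=7, (2,1) g=2 f=7, (2,3) g=2 f=5, (3,1) g=1 f=7, (3,3) g=1 f=5, (4,2) g=1 f=7]; closed=[(2,2), (3,2)]

step 1: expand (2,2) (f=5, h=4) → closed; open now [(1,2) g=2 f=7, (2,1) g=2 f=7, (2,3) g=2 f=5, (3,1) g=1 f=7, (3,3) g=1 f=5, (4,2) g=1 f=7]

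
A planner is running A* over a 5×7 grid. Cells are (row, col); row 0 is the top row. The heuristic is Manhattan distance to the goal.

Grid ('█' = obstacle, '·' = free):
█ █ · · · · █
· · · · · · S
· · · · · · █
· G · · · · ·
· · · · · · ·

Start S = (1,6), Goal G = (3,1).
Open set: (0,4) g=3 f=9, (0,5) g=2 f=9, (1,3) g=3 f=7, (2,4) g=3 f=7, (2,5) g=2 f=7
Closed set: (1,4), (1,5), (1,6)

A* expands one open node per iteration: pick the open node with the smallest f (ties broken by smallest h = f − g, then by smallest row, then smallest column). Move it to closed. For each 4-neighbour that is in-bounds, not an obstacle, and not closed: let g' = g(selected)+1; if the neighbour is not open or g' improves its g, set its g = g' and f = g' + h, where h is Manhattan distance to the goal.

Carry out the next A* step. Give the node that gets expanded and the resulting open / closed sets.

step 1: expand (1,3) (f=7, h=4) → closed; open now [(0,3) g=4 f=9, (0,4) g=3 f=9, (0,5) g=2 f=9, (1,2) g=4 f=7, (2,3) g=4 f=7, (2,4) g=3 f=7, (2,5) g=2 f=7]

expanded=(1,3); open=[(0,3) g=4 f=9, (0,4) g=3 f=9, (0,5) g=2 f=9, (1,2) g=4 f=7, (2,3) g=4 f=7, (2,4) g=3 f=7, (2,5) g=2 f=7]; closed=[(1,3), (1,4), (1,5), (1,6)]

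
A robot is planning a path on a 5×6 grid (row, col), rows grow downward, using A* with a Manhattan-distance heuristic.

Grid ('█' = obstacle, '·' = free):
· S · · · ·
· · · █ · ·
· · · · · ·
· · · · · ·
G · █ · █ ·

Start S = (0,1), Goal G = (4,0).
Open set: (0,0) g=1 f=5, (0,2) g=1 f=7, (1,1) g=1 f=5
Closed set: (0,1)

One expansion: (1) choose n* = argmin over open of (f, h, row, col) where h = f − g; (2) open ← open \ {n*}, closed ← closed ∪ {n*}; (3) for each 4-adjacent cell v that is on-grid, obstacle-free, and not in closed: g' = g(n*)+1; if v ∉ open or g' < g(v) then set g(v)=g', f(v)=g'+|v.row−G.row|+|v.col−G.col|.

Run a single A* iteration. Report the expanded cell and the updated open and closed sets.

step 1: expand (0,0) (f=5, h=4) → closed; open now [(0,2) g=1 f=7, (1,0) g=2 f=5, (1,1) g=1 f=5]

expanded=(0,0); open=[(0,2) g=1 f=7, (1,0) g=2 f=5, (1,1) g=1 f=5]; closed=[(0,0), (0,1)]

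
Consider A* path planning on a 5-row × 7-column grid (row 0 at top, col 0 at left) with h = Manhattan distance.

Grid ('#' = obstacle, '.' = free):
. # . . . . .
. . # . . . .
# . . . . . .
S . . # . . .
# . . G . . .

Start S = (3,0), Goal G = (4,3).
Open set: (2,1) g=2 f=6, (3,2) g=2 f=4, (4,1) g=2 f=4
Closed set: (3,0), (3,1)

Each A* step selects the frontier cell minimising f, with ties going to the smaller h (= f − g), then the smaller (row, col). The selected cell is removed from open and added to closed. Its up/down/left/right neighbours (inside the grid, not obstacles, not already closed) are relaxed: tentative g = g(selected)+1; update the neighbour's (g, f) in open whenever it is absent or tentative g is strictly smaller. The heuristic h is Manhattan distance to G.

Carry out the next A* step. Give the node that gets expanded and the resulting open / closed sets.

step 1: expand (3,2) (f=4, h=2) → closed; open now [(2,1) g=2 f=6, (2,2) g=3 f=6, (4,1) g=2 f=4, (4,2) g=3 f=4]

expanded=(3,2); open=[(2,1) g=2 f=6, (2,2) g=3 f=6, (4,1) g=2 f=4, (4,2) g=3 f=4]; closed=[(3,0), (3,1), (3,2)]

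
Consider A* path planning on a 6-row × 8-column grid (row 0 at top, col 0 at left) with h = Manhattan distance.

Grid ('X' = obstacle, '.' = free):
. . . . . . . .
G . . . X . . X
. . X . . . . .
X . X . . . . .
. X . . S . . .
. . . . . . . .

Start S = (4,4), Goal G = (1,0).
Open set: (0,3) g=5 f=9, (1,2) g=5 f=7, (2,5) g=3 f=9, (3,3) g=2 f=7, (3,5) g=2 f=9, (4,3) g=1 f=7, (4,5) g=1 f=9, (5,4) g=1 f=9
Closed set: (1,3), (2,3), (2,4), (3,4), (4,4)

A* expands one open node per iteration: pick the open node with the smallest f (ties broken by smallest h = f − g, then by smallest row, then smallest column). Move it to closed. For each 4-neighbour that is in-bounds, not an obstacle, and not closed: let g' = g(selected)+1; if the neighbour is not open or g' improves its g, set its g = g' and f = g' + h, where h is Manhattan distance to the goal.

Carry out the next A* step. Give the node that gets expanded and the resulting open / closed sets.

expanded=(1,2); open=[(0,2) g=6 f=9, (0,3) g=5 f=9, (1,1) g=6 f=7, (2,5) g=3 f=9, (3,3) g=2 f=7, (3,5) g=2 f=9, (4,3) g=1 f=7, (4,5) g=1 f=9, (5,4) g=1 f=9]; closed=[(1,2), (1,3), (2,3), (2,4), (3,4), (4,4)]

step 1: expand (1,2) (f=7, h=2) → closed; open now [(0,2) g=6 f=9, (0,3) g=5 f=9, (1,1) g=6 f=7, (2,5) g=3 f=9, (3,3) g=2 f=7, (3,5) g=2 f=9, (4,3) g=1 f=7, (4,5) g=1 f=9, (5,4) g=1 f=9]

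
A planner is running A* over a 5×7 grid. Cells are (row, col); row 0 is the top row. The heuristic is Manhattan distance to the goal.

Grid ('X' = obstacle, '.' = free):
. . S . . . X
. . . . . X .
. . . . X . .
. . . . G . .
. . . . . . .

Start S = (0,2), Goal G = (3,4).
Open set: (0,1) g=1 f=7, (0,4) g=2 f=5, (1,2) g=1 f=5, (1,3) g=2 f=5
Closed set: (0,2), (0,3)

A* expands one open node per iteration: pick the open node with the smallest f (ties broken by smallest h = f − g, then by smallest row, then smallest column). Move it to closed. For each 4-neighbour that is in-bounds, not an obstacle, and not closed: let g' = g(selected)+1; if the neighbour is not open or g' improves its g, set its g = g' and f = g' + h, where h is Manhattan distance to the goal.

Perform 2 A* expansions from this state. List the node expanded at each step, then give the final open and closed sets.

order=[(0,4) → (1,4)]; open=[(0,1) g=1 f=7, (0,5) g=3 f=7, (1,2) g=1 f=5, (1,3) g=2 f=5]; closed=[(0,2), (0,3), (0,4), (1,4)]

step 1: expand (0,4) (f=5, h=3) → closed; open now [(0,1) g=1 f=7, (0,5) g=3 f=7, (1,2) g=1 f=5, (1,3) g=2 f=5, (1,4) g=3 f=5]
step 2: expand (1,4) (f=5, h=2) → closed; open now [(0,1) g=1 f=7, (0,5) g=3 f=7, (1,2) g=1 f=5, (1,3) g=2 f=5]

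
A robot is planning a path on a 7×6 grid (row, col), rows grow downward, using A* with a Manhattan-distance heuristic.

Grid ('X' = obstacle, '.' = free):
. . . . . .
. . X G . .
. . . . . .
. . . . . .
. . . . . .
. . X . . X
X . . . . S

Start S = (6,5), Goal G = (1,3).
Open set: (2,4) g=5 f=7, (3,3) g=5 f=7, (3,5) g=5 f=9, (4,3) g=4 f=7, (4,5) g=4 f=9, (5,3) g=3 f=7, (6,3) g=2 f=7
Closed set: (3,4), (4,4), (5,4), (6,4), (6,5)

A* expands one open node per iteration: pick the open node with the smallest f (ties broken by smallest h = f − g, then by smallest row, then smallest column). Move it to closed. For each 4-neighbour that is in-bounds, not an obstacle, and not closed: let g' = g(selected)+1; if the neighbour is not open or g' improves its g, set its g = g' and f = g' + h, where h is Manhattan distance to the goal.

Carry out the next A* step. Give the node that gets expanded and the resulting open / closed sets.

step 1: expand (2,4) (f=7, h=2) → closed; open now [(1,4) g=6 f=7, (2,3) g=6 f=7, (2,5) g=6 f=9, (3,3) g=5 f=7, (3,5) g=5 f=9, (4,3) g=4 f=7, (4,5) g=4 f=9, (5,3) g=3 f=7, (6,3) g=2 f=7]

expanded=(2,4); open=[(1,4) g=6 f=7, (2,3) g=6 f=7, (2,5) g=6 f=9, (3,3) g=5 f=7, (3,5) g=5 f=9, (4,3) g=4 f=7, (4,5) g=4 f=9, (5,3) g=3 f=7, (6,3) g=2 f=7]; closed=[(2,4), (3,4), (4,4), (5,4), (6,4), (6,5)]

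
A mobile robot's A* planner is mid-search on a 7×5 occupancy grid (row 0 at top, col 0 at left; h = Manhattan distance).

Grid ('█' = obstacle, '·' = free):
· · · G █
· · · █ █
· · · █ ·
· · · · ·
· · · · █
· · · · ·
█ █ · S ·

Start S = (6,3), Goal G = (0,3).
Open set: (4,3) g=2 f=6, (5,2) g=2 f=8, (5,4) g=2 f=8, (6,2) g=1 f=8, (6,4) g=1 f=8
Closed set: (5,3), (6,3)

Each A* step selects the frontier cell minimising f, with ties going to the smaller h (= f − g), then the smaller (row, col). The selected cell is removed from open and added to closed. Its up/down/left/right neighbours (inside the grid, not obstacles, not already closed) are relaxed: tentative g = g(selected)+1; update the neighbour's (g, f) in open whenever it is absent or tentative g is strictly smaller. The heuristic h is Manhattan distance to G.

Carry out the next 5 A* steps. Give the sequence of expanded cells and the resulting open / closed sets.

step 1: expand (4,3) (f=6, h=4) → closed; open now [(3,3) g=3 f=6, (4,2) g=3 f=8, (5,2) g=2 f=8, (5,4) g=2 f=8, (6,2) g=1 f=8, (6,4) g=1 f=8]
step 2: expand (3,3) (f=6, h=3) → closed; open now [(3,2) g=4 f=8, (3,4) g=4 f=8, (4,2) g=3 f=8, (5,2) g=2 f=8, (5,4) g=2 f=8, (6,2) g=1 f=8, (6,4) g=1 f=8]
step 3: expand (3,2) (f=8, h=4) → closed; open now [(2,2) g=5 f=8, (3,1) g=5 f=10, (3,4) g=4 f=8, (4,2) g=3 f=8, (5,2) g=2 f=8, (5,4) g=2 f=8, (6,2) g=1 f=8, (6,4) g=1 f=8]
step 4: expand (2,2) (f=8, h=3) → closed; open now [(1,2) g=6 f=8, (2,1) g=6 f=10, (3,1) g=5 f=10, (3,4) g=4 f=8, (4,2) g=3 f=8, (5,2) g=2 f=8, (5,4) g=2 f=8, (6,2) g=1 f=8, (6,4) g=1 f=8]
step 5: expand (1,2) (f=8, h=2) → closed; open now [(0,2) g=7 f=8, (1,1) g=7 f=10, (2,1) g=6 f=10, (3,1) g=5 f=10, (3,4) g=4 f=8, (4,2) g=3 f=8, (5,2) g=2 f=8, (5,4) g=2 f=8, (6,2) g=1 f=8, (6,4) g=1 f=8]

order=[(4,3) → (3,3) → (3,2) → (2,2) → (1,2)]; open=[(0,2) g=7 f=8, (1,1) g=7 f=10, (2,1) g=6 f=10, (3,1) g=5 f=10, (3,4) g=4 f=8, (4,2) g=3 f=8, (5,2) g=2 f=8, (5,4) g=2 f=8, (6,2) g=1 f=8, (6,4) g=1 f=8]; closed=[(1,2), (2,2), (3,2), (3,3), (4,3), (5,3), (6,3)]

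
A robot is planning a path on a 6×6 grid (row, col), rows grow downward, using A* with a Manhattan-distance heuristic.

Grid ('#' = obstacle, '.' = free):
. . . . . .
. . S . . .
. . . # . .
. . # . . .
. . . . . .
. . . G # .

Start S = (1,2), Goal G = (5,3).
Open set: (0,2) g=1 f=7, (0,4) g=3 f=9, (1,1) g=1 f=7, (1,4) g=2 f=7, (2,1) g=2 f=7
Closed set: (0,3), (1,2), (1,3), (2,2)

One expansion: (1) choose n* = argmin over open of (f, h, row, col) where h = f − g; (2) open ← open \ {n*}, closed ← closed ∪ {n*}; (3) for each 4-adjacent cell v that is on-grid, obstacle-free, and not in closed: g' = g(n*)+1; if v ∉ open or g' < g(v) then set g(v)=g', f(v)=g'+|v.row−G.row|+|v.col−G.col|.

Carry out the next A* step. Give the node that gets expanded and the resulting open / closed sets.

expanded=(1,4); open=[(0,2) g=1 f=7, (0,4) g=3 f=9, (1,1) g=1 f=7, (1,5) g=3 f=9, (2,1) g=2 f=7, (2,4) g=3 f=7]; closed=[(0,3), (1,2), (1,3), (1,4), (2,2)]

step 1: expand (1,4) (f=7, h=5) → closed; open now [(0,2) g=1 f=7, (0,4) g=3 f=9, (1,1) g=1 f=7, (1,5) g=3 f=9, (2,1) g=2 f=7, (2,4) g=3 f=7]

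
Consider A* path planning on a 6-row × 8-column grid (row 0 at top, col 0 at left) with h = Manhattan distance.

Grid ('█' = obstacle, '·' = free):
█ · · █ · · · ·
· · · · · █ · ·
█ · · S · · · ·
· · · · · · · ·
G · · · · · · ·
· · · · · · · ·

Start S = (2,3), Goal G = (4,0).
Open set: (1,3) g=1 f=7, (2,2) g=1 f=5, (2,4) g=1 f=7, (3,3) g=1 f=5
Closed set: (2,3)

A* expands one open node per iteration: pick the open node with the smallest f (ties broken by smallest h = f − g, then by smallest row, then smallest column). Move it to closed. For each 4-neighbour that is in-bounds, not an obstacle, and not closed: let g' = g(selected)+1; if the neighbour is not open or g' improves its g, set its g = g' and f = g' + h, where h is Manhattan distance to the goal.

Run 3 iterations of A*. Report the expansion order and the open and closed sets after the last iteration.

step 1: expand (2,2) (f=5, h=4) → closed; open now [(1,2) g=2 f=7, (1,3) g=1 f=7, (2,1) g=2 f=5, (2,4) g=1 f=7, (3,2) g=2 f=5, (3,3) g=1 f=5]
step 2: expand (2,1) (f=5, h=3) → closed; open now [(1,1) g=3 f=7, (1,2) g=2 f=7, (1,3) g=1 f=7, (2,4) g=1 f=7, (3,1) g=3 f=5, (3,2) g=2 f=5, (3,3) g=1 f=5]
step 3: expand (3,1) (f=5, h=2) → closed; open now [(1,1) g=3 f=7, (1,2) g=2 f=7, (1,3) g=1 f=7, (2,4) g=1 f=7, (3,0) g=4 f=5, (3,2) g=2 f=5, (3,3) g=1 f=5, (4,1) g=4 f=5]

order=[(2,2) → (2,1) → (3,1)]; open=[(1,1) g=3 f=7, (1,2) g=2 f=7, (1,3) g=1 f=7, (2,4) g=1 f=7, (3,0) g=4 f=5, (3,2) g=2 f=5, (3,3) g=1 f=5, (4,1) g=4 f=5]; closed=[(2,1), (2,2), (2,3), (3,1)]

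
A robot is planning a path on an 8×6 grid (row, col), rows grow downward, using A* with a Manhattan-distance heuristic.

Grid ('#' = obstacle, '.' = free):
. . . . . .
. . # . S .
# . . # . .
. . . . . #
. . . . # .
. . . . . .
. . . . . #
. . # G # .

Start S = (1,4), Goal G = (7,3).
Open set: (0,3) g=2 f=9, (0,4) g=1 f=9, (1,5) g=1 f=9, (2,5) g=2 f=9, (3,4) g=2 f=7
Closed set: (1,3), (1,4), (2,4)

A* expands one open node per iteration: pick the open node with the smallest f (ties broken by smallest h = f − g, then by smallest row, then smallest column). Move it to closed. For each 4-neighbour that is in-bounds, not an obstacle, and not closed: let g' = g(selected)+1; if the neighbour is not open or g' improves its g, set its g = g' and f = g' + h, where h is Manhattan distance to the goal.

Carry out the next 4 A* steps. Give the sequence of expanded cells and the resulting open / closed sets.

step 1: expand (3,4) (f=7, h=5) → closed; open now [(0,3) g=2 f=9, (0,4) g=1 f=9, (1,5) g=1 f=9, (2,5) g=2 f=9, (3,3) g=3 f=7]
step 2: expand (3,3) (f=7, h=4) → closed; open now [(0,3) g=2 f=9, (0,4) g=1 f=9, (1,5) g=1 f=9, (2,5) g=2 f=9, (3,2) g=4 f=9, (4,3) g=4 f=7]
step 3: expand (4,3) (f=7, h=3) → closed; open now [(0,3) g=2 f=9, (0,4) g=1 f=9, (1,5) g=1 f=9, (2,5) g=2 f=9, (3,2) g=4 f=9, (4,2) g=5 f=9, (5,3) g=5 f=7]
step 4: expand (5,3) (f=7, h=2) → closed; open now [(0,3) g=2 f=9, (0,4) g=1 f=9, (1,5) g=1 f=9, (2,5) g=2 f=9, (3,2) g=4 f=9, (4,2) g=5 f=9, (5,2) g=6 f=9, (5,4) g=6 f=9, (6,3) g=6 f=7]

order=[(3,4) → (3,3) → (4,3) → (5,3)]; open=[(0,3) g=2 f=9, (0,4) g=1 f=9, (1,5) g=1 f=9, (2,5) g=2 f=9, (3,2) g=4 f=9, (4,2) g=5 f=9, (5,2) g=6 f=9, (5,4) g=6 f=9, (6,3) g=6 f=7]; closed=[(1,3), (1,4), (2,4), (3,3), (3,4), (4,3), (5,3)]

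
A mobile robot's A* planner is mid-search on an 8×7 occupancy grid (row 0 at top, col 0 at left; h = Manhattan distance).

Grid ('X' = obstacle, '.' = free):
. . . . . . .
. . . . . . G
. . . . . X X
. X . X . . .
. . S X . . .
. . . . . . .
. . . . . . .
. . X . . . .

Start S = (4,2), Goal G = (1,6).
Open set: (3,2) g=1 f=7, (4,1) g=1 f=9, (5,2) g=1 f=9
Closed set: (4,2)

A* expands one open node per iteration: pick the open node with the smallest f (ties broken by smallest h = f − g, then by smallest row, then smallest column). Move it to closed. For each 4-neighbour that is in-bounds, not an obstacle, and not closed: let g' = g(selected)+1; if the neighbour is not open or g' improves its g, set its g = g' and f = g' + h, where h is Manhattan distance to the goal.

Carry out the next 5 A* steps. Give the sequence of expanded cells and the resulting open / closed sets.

step 1: expand (3,2) (f=7, h=6) → closed; open now [(2,2) g=2 f=7, (4,1) g=1 f=9, (5,2) g=1 f=9]
step 2: expand (2,2) (f=7, h=5) → closed; open now [(1,2) g=3 f=7, (2,1) g=3 f=9, (2,3) g=3 f=7, (4,1) g=1 f=9, (5,2) g=1 f=9]
step 3: expand (1,2) (f=7, h=4) → closed; open now [(0,2) g=4 f=9, (1,1) g=4 f=9, (1,3) g=4 f=7, (2,1) g=3 f=9, (2,3) g=3 f=7, (4,1) g=1 f=9, (5,2) g=1 f=9]
step 4: expand (1,3) (f=7, h=3) → closed; open now [(0,2) g=4 f=9, (0,3) g=5 f=9, (1,1) g=4 f=9, (1,4) g=5 f=7, (2,1) g=3 f=9, (2,3) g=3 f=7, (4,1) g=1 f=9, (5,2) g=1 f=9]
step 5: expand (1,4) (f=7, h=2) → closed; open now [(0,2) g=4 f=9, (0,3) g=5 f=9, (0,4) g=6 f=9, (1,1) g=4 f=9, (1,5) g=6 f=7, (2,1) g=3 f=9, (2,3) g=3 f=7, (2,4) g=6 f=9, (4,1) g=1 f=9, (5,2) g=1 f=9]

order=[(3,2) → (2,2) → (1,2) → (1,3) → (1,4)]; open=[(0,2) g=4 f=9, (0,3) g=5 f=9, (0,4) g=6 f=9, (1,1) g=4 f=9, (1,5) g=6 f=7, (2,1) g=3 f=9, (2,3) g=3 f=7, (2,4) g=6 f=9, (4,1) g=1 f=9, (5,2) g=1 f=9]; closed=[(1,2), (1,3), (1,4), (2,2), (3,2), (4,2)]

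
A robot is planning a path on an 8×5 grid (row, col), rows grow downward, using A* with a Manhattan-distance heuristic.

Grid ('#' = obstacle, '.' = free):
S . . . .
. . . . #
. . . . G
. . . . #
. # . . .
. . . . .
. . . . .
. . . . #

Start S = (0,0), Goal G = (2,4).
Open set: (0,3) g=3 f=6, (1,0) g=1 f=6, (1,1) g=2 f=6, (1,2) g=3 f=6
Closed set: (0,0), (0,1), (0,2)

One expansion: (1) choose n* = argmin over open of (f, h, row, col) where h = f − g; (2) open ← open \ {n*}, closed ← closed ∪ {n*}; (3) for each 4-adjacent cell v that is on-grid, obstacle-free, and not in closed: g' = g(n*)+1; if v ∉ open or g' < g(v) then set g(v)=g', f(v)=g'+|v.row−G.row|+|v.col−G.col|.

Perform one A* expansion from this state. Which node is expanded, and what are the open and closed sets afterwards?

expanded=(0,3); open=[(0,4) g=4 f=6, (1,0) g=1 f=6, (1,1) g=2 f=6, (1,2) g=3 f=6, (1,3) g=4 f=6]; closed=[(0,0), (0,1), (0,2), (0,3)]

step 1: expand (0,3) (f=6, h=3) → closed; open now [(0,4) g=4 f=6, (1,0) g=1 f=6, (1,1) g=2 f=6, (1,2) g=3 f=6, (1,3) g=4 f=6]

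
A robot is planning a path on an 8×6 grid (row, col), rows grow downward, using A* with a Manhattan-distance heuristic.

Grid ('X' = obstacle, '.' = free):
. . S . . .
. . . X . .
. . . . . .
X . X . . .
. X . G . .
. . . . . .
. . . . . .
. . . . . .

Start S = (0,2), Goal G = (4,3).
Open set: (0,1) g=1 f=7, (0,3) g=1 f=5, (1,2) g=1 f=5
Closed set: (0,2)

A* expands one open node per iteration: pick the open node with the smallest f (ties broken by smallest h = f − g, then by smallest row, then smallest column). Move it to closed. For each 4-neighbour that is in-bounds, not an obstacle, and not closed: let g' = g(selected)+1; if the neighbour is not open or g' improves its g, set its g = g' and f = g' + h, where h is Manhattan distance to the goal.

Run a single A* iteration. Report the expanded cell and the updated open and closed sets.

step 1: expand (0,3) (f=5, h=4) → closed; open now [(0,1) g=1 f=7, (0,4) g=2 f=7, (1,2) g=1 f=5]

expanded=(0,3); open=[(0,1) g=1 f=7, (0,4) g=2 f=7, (1,2) g=1 f=5]; closed=[(0,2), (0,3)]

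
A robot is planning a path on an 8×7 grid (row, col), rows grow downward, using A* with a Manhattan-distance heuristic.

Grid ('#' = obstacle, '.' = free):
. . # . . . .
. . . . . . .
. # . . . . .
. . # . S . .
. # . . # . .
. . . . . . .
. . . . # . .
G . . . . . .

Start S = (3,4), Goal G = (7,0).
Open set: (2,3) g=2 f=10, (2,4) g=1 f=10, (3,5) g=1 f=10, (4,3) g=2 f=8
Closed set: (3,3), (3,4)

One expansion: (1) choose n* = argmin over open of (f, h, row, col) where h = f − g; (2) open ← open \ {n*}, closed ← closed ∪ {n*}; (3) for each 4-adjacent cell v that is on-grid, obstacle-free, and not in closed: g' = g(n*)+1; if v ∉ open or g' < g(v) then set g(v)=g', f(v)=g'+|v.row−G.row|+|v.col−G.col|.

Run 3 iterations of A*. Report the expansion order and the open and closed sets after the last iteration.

order=[(4,3) → (4,2) → (5,2)]; open=[(2,3) g=2 f=10, (2,4) g=1 f=10, (3,5) g=1 f=10, (5,1) g=5 f=8, (5,3) g=3 f=8, (6,2) g=5 f=8]; closed=[(3,3), (3,4), (4,2), (4,3), (5,2)]

step 1: expand (4,3) (f=8, h=6) → closed; open now [(2,3) g=2 f=10, (2,4) g=1 f=10, (3,5) g=1 f=10, (4,2) g=3 f=8, (5,3) g=3 f=8]
step 2: expand (4,2) (f=8, h=5) → closed; open now [(2,3) g=2 f=10, (2,4) g=1 f=10, (3,5) g=1 f=10, (5,2) g=4 f=8, (5,3) g=3 f=8]
step 3: expand (5,2) (f=8, h=4) → closed; open now [(2,3) g=2 f=10, (2,4) g=1 f=10, (3,5) g=1 f=10, (5,1) g=5 f=8, (5,3) g=3 f=8, (6,2) g=5 f=8]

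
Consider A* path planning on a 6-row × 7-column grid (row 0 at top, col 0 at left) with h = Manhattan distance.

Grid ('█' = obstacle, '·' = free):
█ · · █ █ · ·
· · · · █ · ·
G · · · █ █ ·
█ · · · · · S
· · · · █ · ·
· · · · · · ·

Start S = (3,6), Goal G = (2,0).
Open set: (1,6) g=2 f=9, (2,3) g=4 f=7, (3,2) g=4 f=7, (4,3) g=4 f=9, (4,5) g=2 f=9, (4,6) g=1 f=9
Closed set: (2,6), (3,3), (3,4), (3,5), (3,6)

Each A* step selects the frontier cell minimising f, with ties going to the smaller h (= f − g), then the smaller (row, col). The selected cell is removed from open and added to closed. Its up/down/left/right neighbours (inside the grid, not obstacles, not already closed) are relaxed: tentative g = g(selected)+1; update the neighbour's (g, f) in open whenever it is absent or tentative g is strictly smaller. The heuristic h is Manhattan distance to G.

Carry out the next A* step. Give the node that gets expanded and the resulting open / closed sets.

expanded=(2,3); open=[(1,3) g=5 f=9, (1,6) g=2 f=9, (2,2) g=5 f=7, (3,2) g=4 f=7, (4,3) g=4 f=9, (4,5) g=2 f=9, (4,6) g=1 f=9]; closed=[(2,3), (2,6), (3,3), (3,4), (3,5), (3,6)]

step 1: expand (2,3) (f=7, h=3) → closed; open now [(1,3) g=5 f=9, (1,6) g=2 f=9, (2,2) g=5 f=7, (3,2) g=4 f=7, (4,3) g=4 f=9, (4,5) g=2 f=9, (4,6) g=1 f=9]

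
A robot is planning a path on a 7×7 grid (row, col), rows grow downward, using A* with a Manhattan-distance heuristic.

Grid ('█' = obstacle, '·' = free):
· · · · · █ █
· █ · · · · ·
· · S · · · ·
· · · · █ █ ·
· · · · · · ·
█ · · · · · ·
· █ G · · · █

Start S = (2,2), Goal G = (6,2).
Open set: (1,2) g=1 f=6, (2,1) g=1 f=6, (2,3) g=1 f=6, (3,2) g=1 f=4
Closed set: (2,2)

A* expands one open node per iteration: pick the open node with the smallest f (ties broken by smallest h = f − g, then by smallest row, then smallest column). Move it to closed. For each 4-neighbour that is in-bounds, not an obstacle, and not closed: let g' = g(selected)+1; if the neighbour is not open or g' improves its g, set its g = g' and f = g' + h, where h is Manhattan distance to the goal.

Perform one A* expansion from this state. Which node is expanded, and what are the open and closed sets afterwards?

step 1: expand (3,2) (f=4, h=3) → closed; open now [(1,2) g=1 f=6, (2,1) g=1 f=6, (2,3) g=1 f=6, (3,1) g=2 f=6, (3,3) g=2 f=6, (4,2) g=2 f=4]

expanded=(3,2); open=[(1,2) g=1 f=6, (2,1) g=1 f=6, (2,3) g=1 f=6, (3,1) g=2 f=6, (3,3) g=2 f=6, (4,2) g=2 f=4]; closed=[(2,2), (3,2)]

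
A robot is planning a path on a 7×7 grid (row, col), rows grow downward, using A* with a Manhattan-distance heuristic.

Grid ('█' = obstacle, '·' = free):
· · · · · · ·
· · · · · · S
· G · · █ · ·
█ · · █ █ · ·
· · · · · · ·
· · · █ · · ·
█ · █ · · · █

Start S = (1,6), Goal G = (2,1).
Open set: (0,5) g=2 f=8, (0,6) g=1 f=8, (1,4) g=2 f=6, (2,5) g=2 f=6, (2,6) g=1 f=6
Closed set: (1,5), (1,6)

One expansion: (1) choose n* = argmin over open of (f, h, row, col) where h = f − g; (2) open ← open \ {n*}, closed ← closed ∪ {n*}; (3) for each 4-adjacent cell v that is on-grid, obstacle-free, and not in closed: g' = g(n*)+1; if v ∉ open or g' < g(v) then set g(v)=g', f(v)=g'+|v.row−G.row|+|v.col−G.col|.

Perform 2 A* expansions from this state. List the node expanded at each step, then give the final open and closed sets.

step 1: expand (1,4) (f=6, h=4) → closed; open now [(0,4) g=3 f=8, (0,5) g=2 f=8, (0,6) g=1 f=8, (1,3) g=3 f=6, (2,5) g=2 f=6, (2,6) g=1 f=6]
step 2: expand (1,3) (f=6, h=3) → closed; open now [(0,3) g=4 f=8, (0,4) g=3 f=8, (0,5) g=2 f=8, (0,6) g=1 f=8, (1,2) g=4 f=6, (2,3) g=4 f=6, (2,5) g=2 f=6, (2,6) g=1 f=6]

order=[(1,4) → (1,3)]; open=[(0,3) g=4 f=8, (0,4) g=3 f=8, (0,5) g=2 f=8, (0,6) g=1 f=8, (1,2) g=4 f=6, (2,3) g=4 f=6, (2,5) g=2 f=6, (2,6) g=1 f=6]; closed=[(1,3), (1,4), (1,5), (1,6)]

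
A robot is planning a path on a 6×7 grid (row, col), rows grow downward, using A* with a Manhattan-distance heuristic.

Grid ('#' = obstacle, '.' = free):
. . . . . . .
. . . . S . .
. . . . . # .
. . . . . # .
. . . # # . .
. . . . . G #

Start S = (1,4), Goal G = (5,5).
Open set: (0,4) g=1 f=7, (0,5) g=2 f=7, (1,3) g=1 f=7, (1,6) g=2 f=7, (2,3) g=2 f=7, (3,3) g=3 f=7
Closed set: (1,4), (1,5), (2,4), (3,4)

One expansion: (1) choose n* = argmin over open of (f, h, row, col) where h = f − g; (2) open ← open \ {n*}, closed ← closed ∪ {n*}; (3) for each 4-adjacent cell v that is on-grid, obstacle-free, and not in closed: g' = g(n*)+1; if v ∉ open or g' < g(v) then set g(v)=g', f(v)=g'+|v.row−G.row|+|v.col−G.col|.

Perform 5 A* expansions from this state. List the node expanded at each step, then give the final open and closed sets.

order=[(3,3) → (0,5) → (1,6) → (2,6) → (3,6)]; open=[(0,4) g=1 f=7, (0,6) g=3 f=9, (1,3) g=1 f=7, (2,3) g=2 f=7, (3,2) g=4 f=9, (4,6) g=5 f=7]; closed=[(0,5), (1,4), (1,5), (1,6), (2,4), (2,6), (3,3), (3,4), (3,6)]

step 1: expand (3,3) (f=7, h=4) → closed; open now [(0,4) g=1 f=7, (0,5) g=2 f=7, (1,3) g=1 f=7, (1,6) g=2 f=7, (2,3) g=2 f=7, (3,2) g=4 f=9]
step 2: expand (0,5) (f=7, h=5) → closed; open now [(0,4) g=1 f=7, (0,6) g=3 f=9, (1,3) g=1 f=7, (1,6) g=2 f=7, (2,3) g=2 f=7, (3,2) g=4 f=9]
step 3: expand (1,6) (f=7, h=5) → closed; open now [(0,4) g=1 f=7, (0,6) g=3 f=9, (1,3) g=1 f=7, (2,3) g=2 f=7, (2,6) g=3 f=7, (3,2) g=4 f=9]
step 4: expand (2,6) (f=7, h=4) → closed; open now [(0,4) g=1 f=7, (0,6) g=3 f=9, (1,3) g=1 f=7, (2,3) g=2 f=7, (3,2) g=4 f=9, (3,6) g=4 f=7]
step 5: expand (3,6) (f=7, h=3) → closed; open now [(0,4) g=1 f=7, (0,6) g=3 f=9, (1,3) g=1 f=7, (2,3) g=2 f=7, (3,2) g=4 f=9, (4,6) g=5 f=7]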